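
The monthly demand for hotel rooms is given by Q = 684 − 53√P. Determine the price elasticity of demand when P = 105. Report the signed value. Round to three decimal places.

At P = 105, Q = 140.912.
dQ/dP = −53/(2√P) = -2.586.
ε = (dQ/dP)(P/Q) = (-2.586)(105/140.912).

-1.927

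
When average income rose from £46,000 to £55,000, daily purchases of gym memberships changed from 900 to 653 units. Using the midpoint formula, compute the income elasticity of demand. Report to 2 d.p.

ΔQ = -247, ΔI = 9000. Midpoints: Ī = 50,500, Q̄ = 776.5.
ε_I = (ΔQ/ΔI)(Ī/Q̄) = (-247/9000)(50500/776.5).

-1.78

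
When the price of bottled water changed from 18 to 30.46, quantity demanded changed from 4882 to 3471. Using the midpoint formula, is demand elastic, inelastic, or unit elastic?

Arc ε ≈ -0.657.
|ε| = 0.66 < 1.

inelastic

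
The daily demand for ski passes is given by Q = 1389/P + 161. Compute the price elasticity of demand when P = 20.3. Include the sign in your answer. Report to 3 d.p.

-0.298

At P = 20.3, Q = 229.424.
dQ/dP = −1389/P² = -3.371.
ε = (dQ/dP)(P/Q) = (-3.371)(20.3/229.424).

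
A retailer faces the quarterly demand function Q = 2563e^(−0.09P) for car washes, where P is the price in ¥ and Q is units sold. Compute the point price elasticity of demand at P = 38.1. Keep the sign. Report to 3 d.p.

-3.429

At P = 38.1, Q = 83.091.
dQ/dP = −0.09·2563e^(−0.09P) = −0.09Q = -7.478.
ε = (dQ/dP)(P/Q) = (-7.478)(38.1/83.091).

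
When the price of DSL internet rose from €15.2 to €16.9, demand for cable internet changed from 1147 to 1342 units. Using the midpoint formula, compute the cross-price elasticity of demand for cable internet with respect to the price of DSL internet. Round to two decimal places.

ΔQ_x = 1342 − 1147 = 195; ΔP_y = 16.9 − 15.2 = 1.7.
Midpoints: P̄_y = 16.05, Q̄_x = 1244.5.
ε_xy = (ΔQ_x/ΔP_y)(P̄_y/Q̄_x) = (195/1.7)(16.05/1244.5).

1.48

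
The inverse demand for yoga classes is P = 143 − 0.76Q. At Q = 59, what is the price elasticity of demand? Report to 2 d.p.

At Q = 59, P = 143 − 0.76(59) = 98.16.
dP/dQ = −0.76, so dQ/dP = 1/(−0.76) = -1.316.
ε = (dQ/dP)(P/Q) = (-1.316)(98.16/59).

-2.19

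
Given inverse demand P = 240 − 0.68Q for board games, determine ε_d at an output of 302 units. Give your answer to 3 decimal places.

-0.169

At Q = 302, P = 240 − 0.68(302) = 34.64.
dP/dQ = −0.68, so dQ/dP = 1/(−0.68) = -1.471.
ε = (dQ/dP)(P/Q) = (-1.471)(34.64/302).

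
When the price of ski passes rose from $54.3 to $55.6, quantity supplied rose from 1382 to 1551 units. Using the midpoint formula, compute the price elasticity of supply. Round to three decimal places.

ΔQ = 1551 − 1382 = 169; ΔP = 55.6 − 54.3 = 1.3.
Midpoints: P̄ = 54.95, Q̄ = 1466.5.
ε_s = (ΔQ/ΔP)(P̄/Q̄) = (169/1.3)(54.95/1466.5).

4.871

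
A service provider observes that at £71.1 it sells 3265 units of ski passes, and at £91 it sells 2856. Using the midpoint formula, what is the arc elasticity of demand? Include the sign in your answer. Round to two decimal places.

-0.54

ΔQ = 2856 − 3265 = -409; ΔP = 91 − 71.1 = 19.9.
Midpoints: P̄ = 81.05, Q̄ = 3060.5.
ε = (ΔQ/ΔP)(P̄/Q̄) = (-409/19.9)(81.05/3060.5).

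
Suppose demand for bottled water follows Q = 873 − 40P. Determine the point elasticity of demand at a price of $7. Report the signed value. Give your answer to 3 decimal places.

-0.472

At P = 7, Q = 593.
dQ/dP = −40.
ε = (dQ/dP)(P/Q) = (-40)(7/593).
|ε| < 1, so demand is inelastic at this price.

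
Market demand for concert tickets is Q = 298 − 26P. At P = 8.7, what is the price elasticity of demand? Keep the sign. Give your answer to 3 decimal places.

-3.150

At P = 8.7, Q = 71.800.
dQ/dP = −26.
ε = (dQ/dP)(P/Q) = (-26)(8.7/71.800).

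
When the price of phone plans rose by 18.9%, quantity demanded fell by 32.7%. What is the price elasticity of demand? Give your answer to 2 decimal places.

ε = %ΔQ / %ΔP = (-32.7)/(18.9) = -1.730.

-1.73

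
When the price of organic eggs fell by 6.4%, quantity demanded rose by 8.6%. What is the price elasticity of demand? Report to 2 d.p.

ε = %ΔQ / %ΔP = (8.6)/(-6.4) = -1.344.

-1.34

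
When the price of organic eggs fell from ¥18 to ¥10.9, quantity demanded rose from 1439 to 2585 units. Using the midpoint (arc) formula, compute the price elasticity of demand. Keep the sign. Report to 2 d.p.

ΔQ = 2585 − 1439 = 1146; ΔP = 10.9 − 18 = -7.1.
Midpoints: P̄ = 14.45, Q̄ = 2012.0.
ε = (ΔQ/ΔP)(P̄/Q̄) = (1146/-7.1)(14.45/2012.0).

-1.16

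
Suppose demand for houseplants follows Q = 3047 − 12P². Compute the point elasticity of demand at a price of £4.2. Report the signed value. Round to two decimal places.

At P = 4.2, Q = 2835.320.
dQ/dP = −24P = -100.800.
ε = (dQ/dP)(P/Q) = (-100.800)(4.2/2835.320).
|ε| < 1, so demand is inelastic at this price.

-0.15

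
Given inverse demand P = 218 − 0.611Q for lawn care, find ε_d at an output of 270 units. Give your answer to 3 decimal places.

At Q = 270, P = 218 − 0.611(270) = 53.03.
dP/dQ = −0.611, so dQ/dP = 1/(−0.611) = -1.637.
ε = (dQ/dP)(P/Q) = (-1.637)(53.03/270).

-0.321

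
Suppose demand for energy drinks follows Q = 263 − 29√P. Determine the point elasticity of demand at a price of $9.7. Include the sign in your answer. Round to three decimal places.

-0.262

At P = 9.7, Q = 172.680.
dQ/dP = −29/(2√P) = -4.656.
ε = (dQ/dP)(P/Q) = (-4.656)(9.7/172.680).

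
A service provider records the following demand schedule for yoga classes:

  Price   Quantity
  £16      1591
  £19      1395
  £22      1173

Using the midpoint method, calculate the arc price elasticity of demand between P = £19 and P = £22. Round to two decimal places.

-1.18

At P = 19, Q = 1395; at P = 22, Q = 1173.
ΔQ = -222, ΔP = 3. Midpoints: P̄ = 20.50, Q̄ = 1284.0.
ε = (ΔQ/ΔP)(P̄/Q̄) = (-222/3)(20.50/1284.0).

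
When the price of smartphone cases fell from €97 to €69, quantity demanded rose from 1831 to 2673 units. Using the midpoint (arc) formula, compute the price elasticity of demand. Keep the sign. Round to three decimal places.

ΔQ = 2673 − 1831 = 842; ΔP = 69 − 97 = -28.
Midpoints: P̄ = 83.00, Q̄ = 2252.0.
ε = (ΔQ/ΔP)(P̄/Q̄) = (842/-28)(83.00/2252.0).

-1.108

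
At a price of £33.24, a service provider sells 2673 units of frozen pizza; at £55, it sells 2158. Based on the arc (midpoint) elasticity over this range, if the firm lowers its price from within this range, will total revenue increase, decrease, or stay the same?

Arc ε = (-515/21.76)(44.12/2415.5) ≈ -0.432.
|ε| = 0.43 < 1, so demand is inelastic. A price cut therefore reduces total revenue.

decrease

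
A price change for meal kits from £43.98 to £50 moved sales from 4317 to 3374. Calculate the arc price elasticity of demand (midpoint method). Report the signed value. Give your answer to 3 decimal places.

-1.914

ΔQ = 3374 − 4317 = -943; ΔP = 50 − 43.98 = 6.02.
Midpoints: P̄ = 46.99, Q̄ = 3845.5.
ε = (ΔQ/ΔP)(P̄/Q̄) = (-943/6.02)(46.99/3845.5).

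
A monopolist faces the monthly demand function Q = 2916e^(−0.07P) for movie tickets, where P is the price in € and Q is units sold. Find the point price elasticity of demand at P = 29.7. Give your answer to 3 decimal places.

-2.079

At P = 29.7, Q = 364.661.
dQ/dP = −0.07·2916e^(−0.07P) = −0.07Q = -25.526.
ε = (dQ/dP)(P/Q) = (-25.526)(29.7/364.661).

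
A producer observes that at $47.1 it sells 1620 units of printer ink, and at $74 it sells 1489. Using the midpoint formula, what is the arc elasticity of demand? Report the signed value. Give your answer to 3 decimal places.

ΔQ = 1489 − 1620 = -131; ΔP = 74 − 47.1 = 26.9.
Midpoints: P̄ = 60.55, Q̄ = 1554.5.
ε = (ΔQ/ΔP)(P̄/Q̄) = (-131/26.9)(60.55/1554.5).

-0.190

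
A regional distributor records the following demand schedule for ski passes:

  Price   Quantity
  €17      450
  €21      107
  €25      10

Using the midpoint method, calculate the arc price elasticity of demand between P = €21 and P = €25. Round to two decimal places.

At P = 21, Q = 107; at P = 25, Q = 10.
ΔQ = -97, ΔP = 4. Midpoints: P̄ = 23.00, Q̄ = 58.5.
ε = (ΔQ/ΔP)(P̄/Q̄) = (-97/4)(23.00/58.5).

-9.53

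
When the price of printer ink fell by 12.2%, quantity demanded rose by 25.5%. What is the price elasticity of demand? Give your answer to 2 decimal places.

-2.09

ε = %ΔQ / %ΔP = (25.5)/(-12.2) = -2.090.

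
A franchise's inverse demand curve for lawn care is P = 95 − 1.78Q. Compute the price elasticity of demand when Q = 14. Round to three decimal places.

At Q = 14, P = 95 − 1.78(14) = 70.08.
dP/dQ = −1.78, so dQ/dP = 1/(−1.78) = -0.562.
ε = (dQ/dP)(P/Q) = (-0.562)(70.08/14).

-2.812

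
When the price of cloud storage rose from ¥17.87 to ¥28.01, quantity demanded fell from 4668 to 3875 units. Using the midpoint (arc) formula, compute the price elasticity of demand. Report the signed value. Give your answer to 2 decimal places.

-0.42

ΔQ = 3875 − 4668 = -793; ΔP = 28.01 − 17.87 = 10.14.
Midpoints: P̄ = 22.94, Q̄ = 4271.5.
ε = (ΔQ/ΔP)(P̄/Q̄) = (-793/10.14)(22.94/4271.5).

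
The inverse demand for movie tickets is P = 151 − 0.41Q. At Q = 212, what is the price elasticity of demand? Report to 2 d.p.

At Q = 212, P = 151 − 0.41(212) = 64.08.
dP/dQ = −0.41, so dQ/dP = 1/(−0.41) = -2.439.
ε = (dQ/dP)(P/Q) = (-2.439)(64.08/212).

-0.74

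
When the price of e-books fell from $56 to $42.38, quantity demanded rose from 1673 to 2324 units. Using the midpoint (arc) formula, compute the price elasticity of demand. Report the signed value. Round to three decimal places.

ΔQ = 2324 − 1673 = 651; ΔP = 42.38 − 56 = -13.62.
Midpoints: P̄ = 49.19, Q̄ = 1998.5.
ε = (ΔQ/ΔP)(P̄/Q̄) = (651/-13.62)(49.19/1998.5).

-1.176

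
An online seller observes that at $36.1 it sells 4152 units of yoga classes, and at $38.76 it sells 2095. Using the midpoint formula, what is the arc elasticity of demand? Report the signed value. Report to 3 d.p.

ΔQ = 2095 − 4152 = -2057; ΔP = 38.76 − 36.1 = 2.66.
Midpoints: P̄ = 37.43, Q̄ = 3123.5.
ε = (ΔQ/ΔP)(P̄/Q̄) = (-2057/2.66)(37.43/3123.5).

-9.267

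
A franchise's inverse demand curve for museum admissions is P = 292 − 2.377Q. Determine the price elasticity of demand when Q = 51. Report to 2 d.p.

-1.41

At Q = 51, P = 292 − 2.377(51) = 170.77.
dP/dQ = −2.377, so dQ/dP = 1/(−2.377) = -0.421.
ε = (dQ/dP)(P/Q) = (-0.421)(170.77/51).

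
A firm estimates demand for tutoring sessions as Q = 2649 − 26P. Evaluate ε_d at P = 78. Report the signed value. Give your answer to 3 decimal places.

-3.266

At P = 78, Q = 621.
dQ/dP = −26.
ε = (dQ/dP)(P/Q) = (-26)(78/621).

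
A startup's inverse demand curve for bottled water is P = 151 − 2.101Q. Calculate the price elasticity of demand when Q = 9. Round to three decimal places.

At Q = 9, P = 151 − 2.101(9) = 132.09.
dP/dQ = −2.101, so dQ/dP = 1/(−2.101) = -0.476.
ε = (dQ/dP)(P/Q) = (-0.476)(132.09/9).

-6.986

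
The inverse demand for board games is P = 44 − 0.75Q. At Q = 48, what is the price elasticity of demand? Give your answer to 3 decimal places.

-0.222

At Q = 48, P = 44 − 0.75(48) = 8.00.
dP/dQ = −0.75, so dQ/dP = 1/(−0.75) = -1.333.
ε = (dQ/dP)(P/Q) = (-1.333)(8.00/48).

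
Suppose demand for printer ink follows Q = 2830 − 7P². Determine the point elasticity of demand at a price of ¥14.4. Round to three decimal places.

-2.106

At P = 14.4, Q = 1378.480.
dQ/dP = −14P = -201.600.
ε = (dQ/dP)(P/Q) = (-201.600)(14.4/1378.480).
|ε| > 1, so demand is elastic at this price.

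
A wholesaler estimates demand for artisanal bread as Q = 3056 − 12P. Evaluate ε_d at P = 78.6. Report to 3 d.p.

-0.446

At P = 78.6, Q = 2112.800.
dQ/dP = −12.
ε = (dQ/dP)(P/Q) = (-12)(78.6/2112.800).
|ε| < 1, so demand is inelastic at this price.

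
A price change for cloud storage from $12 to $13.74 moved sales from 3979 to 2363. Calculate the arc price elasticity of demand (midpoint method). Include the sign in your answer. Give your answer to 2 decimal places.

-3.77

ΔQ = 2363 − 3979 = -1616; ΔP = 13.74 − 12 = 1.74.
Midpoints: P̄ = 12.87, Q̄ = 3171.0.
ε = (ΔQ/ΔP)(P̄/Q̄) = (-1616/1.74)(12.87/3171.0).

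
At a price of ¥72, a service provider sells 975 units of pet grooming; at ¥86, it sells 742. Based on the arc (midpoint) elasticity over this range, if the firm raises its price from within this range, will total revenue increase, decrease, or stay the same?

Arc ε = (-233/14)(79.00/858.5) ≈ -1.531.
|ε| = 1.53 > 1, so demand is elastic. A price rise therefore reduces total revenue.

decrease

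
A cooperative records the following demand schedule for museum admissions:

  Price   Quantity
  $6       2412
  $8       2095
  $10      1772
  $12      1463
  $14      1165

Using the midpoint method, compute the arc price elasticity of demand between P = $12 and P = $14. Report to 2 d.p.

At P = 12, Q = 1463; at P = 14, Q = 1165.
ΔQ = -298, ΔP = 2. Midpoints: P̄ = 13.00, Q̄ = 1314.0.
ε = (ΔQ/ΔP)(P̄/Q̄) = (-298/2)(13.00/1314.0).

-1.47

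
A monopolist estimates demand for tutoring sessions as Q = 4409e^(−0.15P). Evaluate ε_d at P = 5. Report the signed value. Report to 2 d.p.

-0.75

At P = 5, Q = 2082.664.
dQ/dP = −0.15·4409e^(−0.15P) = −0.15Q = -312.400.
ε = (dQ/dP)(P/Q) = (-312.400)(5/2082.664).
|ε| < 1, so demand is inelastic at this price.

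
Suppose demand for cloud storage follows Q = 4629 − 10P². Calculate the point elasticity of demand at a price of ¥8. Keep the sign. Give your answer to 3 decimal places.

-0.321

At P = 8, Q = 3989.
dQ/dP = −20P = -160.
ε = (dQ/dP)(P/Q) = (-160)(8/3989).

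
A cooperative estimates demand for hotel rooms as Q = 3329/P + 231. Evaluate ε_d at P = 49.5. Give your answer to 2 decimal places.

At P = 49.5, Q = 298.253.
dQ/dP = −3329/P² = -1.359.
ε = (dQ/dP)(P/Q) = (-1.359)(49.5/298.253).
|ε| < 1, so demand is inelastic at this price.

-0.23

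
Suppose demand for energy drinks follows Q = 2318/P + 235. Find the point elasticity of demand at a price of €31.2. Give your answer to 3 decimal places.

At P = 31.2, Q = 309.295.
dQ/dP = −2318/P² = -2.381.
ε = (dQ/dP)(P/Q) = (-2.381)(31.2/309.295).

-0.240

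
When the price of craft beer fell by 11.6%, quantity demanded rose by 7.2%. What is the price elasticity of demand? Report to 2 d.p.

ε = %ΔQ / %ΔP = (7.2)/(-11.6) = -0.621.

-0.62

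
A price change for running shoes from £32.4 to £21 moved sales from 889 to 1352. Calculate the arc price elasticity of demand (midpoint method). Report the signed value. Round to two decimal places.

-0.97

ΔQ = 1352 − 889 = 463; ΔP = 21 − 32.4 = -11.4.
Midpoints: P̄ = 26.70, Q̄ = 1120.5.
ε = (ΔQ/ΔP)(P̄/Q̄) = (463/-11.4)(26.70/1120.5).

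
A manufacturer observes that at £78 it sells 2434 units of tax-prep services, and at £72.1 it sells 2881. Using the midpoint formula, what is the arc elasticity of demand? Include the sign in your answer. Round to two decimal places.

ΔQ = 2881 − 2434 = 447; ΔP = 72.1 − 78 = -5.9.
Midpoints: P̄ = 75.05, Q̄ = 2657.5.
ε = (ΔQ/ΔP)(P̄/Q̄) = (447/-5.9)(75.05/2657.5).

-2.14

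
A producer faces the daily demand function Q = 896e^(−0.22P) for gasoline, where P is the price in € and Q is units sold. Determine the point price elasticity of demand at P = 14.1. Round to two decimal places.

At P = 14.1, Q = 40.283.
dQ/dP = −0.22·896e^(−0.22P) = −0.22Q = -8.862.
ε = (dQ/dP)(P/Q) = (-8.862)(14.1/40.283).

-3.10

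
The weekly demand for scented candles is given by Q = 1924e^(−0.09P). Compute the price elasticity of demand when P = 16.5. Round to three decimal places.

At P = 16.5, Q = 435.791.
dQ/dP = −0.09·1924e^(−0.09P) = −0.09Q = -39.221.
ε = (dQ/dP)(P/Q) = (-39.221)(16.5/435.791).
|ε| > 1, so demand is elastic at this price.

-1.485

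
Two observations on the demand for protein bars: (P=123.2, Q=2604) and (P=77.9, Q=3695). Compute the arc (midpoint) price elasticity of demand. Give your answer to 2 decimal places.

ΔQ = 3695 − 2604 = 1091; ΔP = 77.9 − 123.2 = -45.3.
Midpoints: P̄ = 100.55, Q̄ = 3149.5.
ε = (ΔQ/ΔP)(P̄/Q̄) = (1091/-45.3)(100.55/3149.5).

-0.77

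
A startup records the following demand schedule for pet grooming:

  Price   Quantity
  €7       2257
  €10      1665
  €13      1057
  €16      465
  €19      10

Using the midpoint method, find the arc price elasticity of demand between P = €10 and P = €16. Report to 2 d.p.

At P = 10, Q = 1665; at P = 16, Q = 465.
ΔQ = -1200, ΔP = 6. Midpoints: P̄ = 13.00, Q̄ = 1065.0.
ε = (ΔQ/ΔP)(P̄/Q̄) = (-1200/6)(13.00/1065.0).

-2.44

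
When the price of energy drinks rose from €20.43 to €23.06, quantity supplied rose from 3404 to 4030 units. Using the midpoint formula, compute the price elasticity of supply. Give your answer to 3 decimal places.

ΔQ = 4030 − 3404 = 626; ΔP = 23.06 − 20.43 = 2.63.
Midpoints: P̄ = 21.74, Q̄ = 3717.0.
ε_s = (ΔQ/ΔP)(P̄/Q̄) = (626/2.63)(21.74/3717.0).

1.392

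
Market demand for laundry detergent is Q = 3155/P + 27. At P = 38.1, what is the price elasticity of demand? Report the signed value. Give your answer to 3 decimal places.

-0.754

At P = 38.1, Q = 109.808.
dQ/dP = −3155/P² = -2.173.
ε = (dQ/dP)(P/Q) = (-2.173)(38.1/109.808).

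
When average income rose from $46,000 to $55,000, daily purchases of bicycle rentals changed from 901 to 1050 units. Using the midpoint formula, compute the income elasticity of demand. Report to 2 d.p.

0.86

ΔQ = 149, ΔI = 9000. Midpoints: Ī = 50,500, Q̄ = 975.5.
ε_I = (ΔQ/ΔI)(Ī/Q̄) = (149/9000)(50500/975.5).
ε_I > 0, so the good is normal.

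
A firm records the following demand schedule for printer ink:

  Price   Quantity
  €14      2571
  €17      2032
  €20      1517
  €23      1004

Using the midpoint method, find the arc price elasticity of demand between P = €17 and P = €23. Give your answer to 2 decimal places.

-2.26

At P = 17, Q = 2032; at P = 23, Q = 1004.
ΔQ = -1028, ΔP = 6. Midpoints: P̄ = 20.00, Q̄ = 1518.0.
ε = (ΔQ/ΔP)(P̄/Q̄) = (-1028/6)(20.00/1518.0).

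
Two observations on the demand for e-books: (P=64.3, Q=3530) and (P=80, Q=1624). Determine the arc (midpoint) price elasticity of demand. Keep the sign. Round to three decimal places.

-3.399

ΔQ = 1624 − 3530 = -1906; ΔP = 80 − 64.3 = 15.7.
Midpoints: P̄ = 72.15, Q̄ = 2577.0.
ε = (ΔQ/ΔP)(P̄/Q̄) = (-1906/15.7)(72.15/2577.0).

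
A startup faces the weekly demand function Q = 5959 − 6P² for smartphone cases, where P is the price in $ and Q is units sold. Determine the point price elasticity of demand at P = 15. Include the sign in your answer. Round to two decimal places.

-0.59

At P = 15, Q = 4609.
dQ/dP = −12P = -180.
ε = (dQ/dP)(P/Q) = (-180)(15/4609).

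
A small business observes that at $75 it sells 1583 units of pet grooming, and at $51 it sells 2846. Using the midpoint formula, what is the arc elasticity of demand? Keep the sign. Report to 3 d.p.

-1.497

ΔQ = 2846 − 1583 = 1263; ΔP = 51 − 75 = -24.
Midpoints: P̄ = 63.00, Q̄ = 2214.5.
ε = (ΔQ/ΔP)(P̄/Q̄) = (1263/-24)(63.00/2214.5).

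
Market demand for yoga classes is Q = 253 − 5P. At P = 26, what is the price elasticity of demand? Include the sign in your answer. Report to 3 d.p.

At P = 26, Q = 123.
dQ/dP = −5.
ε = (dQ/dP)(P/Q) = (-5)(26/123).

-1.057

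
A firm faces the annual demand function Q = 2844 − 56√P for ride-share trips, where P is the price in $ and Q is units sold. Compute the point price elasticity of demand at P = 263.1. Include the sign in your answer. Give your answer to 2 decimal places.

-0.23

At P = 263.1, Q = 1935.660.
dQ/dP = −56/(2√P) = -1.726.
ε = (dQ/dP)(P/Q) = (-1.726)(263.1/1935.660).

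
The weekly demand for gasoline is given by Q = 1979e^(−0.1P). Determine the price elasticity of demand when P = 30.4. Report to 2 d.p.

-3.04

At P = 30.4, Q = 94.665.
dQ/dP = −0.1·1979e^(−0.1P) = −0.1Q = -9.467.
ε = (dQ/dP)(P/Q) = (-9.467)(30.4/94.665).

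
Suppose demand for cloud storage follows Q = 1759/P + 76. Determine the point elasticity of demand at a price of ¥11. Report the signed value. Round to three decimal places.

At P = 11, Q = 235.909.
dQ/dP = −1759/P² = -14.537.
ε = (dQ/dP)(P/Q) = (-14.537)(11/235.909).
|ε| < 1, so demand is inelastic at this price.

-0.678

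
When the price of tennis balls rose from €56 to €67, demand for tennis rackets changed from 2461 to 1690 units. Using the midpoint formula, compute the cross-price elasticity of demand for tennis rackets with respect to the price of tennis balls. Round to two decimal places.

ΔQ_x = 1690 − 2461 = -771; ΔP_y = 67 − 56 = 11.
Midpoints: P̄_y = 61.50, Q̄_x = 2075.5.
ε_xy = (ΔQ_x/ΔP_y)(P̄_y/Q̄_x) = (-771/11)(61.50/2075.5).

-2.08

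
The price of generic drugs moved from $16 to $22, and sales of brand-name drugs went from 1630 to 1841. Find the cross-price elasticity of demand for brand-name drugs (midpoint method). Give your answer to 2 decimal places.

ΔQ_x = 1841 − 1630 = 211; ΔP_y = 22 − 16 = 6.
Midpoints: P̄_y = 19.00, Q̄_x = 1735.5.
ε_xy = (ΔQ_x/ΔP_y)(P̄_y/Q̄_x) = (211/6)(19.00/1735.5).
ε_xy > 0, so the goods are substitutes.

0.38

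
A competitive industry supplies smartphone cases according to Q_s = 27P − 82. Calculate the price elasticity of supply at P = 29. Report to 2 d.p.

1.12

At P = 29, Q_s = 701.
dQ_s/dP = 27.
ε_s = (dQ_s/dP)(P/Q_s) = (27)(29/701).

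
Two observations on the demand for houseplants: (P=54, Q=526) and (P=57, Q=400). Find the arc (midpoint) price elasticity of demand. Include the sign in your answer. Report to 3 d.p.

ΔQ = 400 − 526 = -126; ΔP = 57 − 54 = 3.
Midpoints: P̄ = 55.50, Q̄ = 463.0.
ε = (ΔQ/ΔP)(P̄/Q̄) = (-126/3)(55.50/463.0).

-5.035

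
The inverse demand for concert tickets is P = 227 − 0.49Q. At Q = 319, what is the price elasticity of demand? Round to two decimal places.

At Q = 319, P = 227 − 0.49(319) = 70.69.
dP/dQ = −0.49, so dQ/dP = 1/(−0.49) = -2.041.
ε = (dQ/dP)(P/Q) = (-2.041)(70.69/319).

-0.45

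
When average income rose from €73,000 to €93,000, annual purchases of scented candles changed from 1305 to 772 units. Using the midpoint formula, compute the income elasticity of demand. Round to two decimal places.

-2.13

ΔQ = -533, ΔI = 20000. Midpoints: Ī = 83,000, Q̄ = 1038.5.
ε_I = (ΔQ/ΔI)(Ī/Q̄) = (-533/20000)(83000/1038.5).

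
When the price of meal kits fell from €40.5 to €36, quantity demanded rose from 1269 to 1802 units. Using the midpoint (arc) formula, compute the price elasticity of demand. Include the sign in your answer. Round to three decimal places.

-2.951

ΔQ = 1802 − 1269 = 533; ΔP = 36 − 40.5 = -4.5.
Midpoints: P̄ = 38.25, Q̄ = 1535.5.
ε = (ΔQ/ΔP)(P̄/Q̄) = (533/-4.5)(38.25/1535.5).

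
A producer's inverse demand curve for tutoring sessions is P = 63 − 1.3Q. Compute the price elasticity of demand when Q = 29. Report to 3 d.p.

-0.671

At Q = 29, P = 63 − 1.3(29) = 25.30.
dP/dQ = −1.3, so dQ/dP = 1/(−1.3) = -0.769.
ε = (dQ/dP)(P/Q) = (-0.769)(25.30/29).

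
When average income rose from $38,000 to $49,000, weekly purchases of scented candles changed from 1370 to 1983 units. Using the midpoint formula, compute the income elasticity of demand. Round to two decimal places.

ΔQ = 613, ΔI = 11000. Midpoints: Ī = 43,500, Q̄ = 1676.5.
ε_I = (ΔQ/ΔI)(Ī/Q̄) = (613/11000)(43500/1676.5).

1.45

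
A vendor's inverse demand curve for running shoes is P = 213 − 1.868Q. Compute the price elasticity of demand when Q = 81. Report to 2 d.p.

-0.41

At Q = 81, P = 213 − 1.868(81) = 61.69.
dP/dQ = −1.868, so dQ/dP = 1/(−1.868) = -0.535.
ε = (dQ/dP)(P/Q) = (-0.535)(61.69/81).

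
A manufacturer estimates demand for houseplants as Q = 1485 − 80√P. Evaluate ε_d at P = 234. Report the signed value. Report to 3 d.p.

At P = 234, Q = 261.235.
dQ/dP = −80/(2√P) = -2.615.
ε = (dQ/dP)(P/Q) = (-2.615)(234/261.235).

-2.342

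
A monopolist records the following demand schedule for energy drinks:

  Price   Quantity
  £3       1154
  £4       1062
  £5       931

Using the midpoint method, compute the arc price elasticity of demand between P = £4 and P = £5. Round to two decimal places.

-0.59

At P = 4, Q = 1062; at P = 5, Q = 931.
ΔQ = -131, ΔP = 1. Midpoints: P̄ = 4.50, Q̄ = 996.5.
ε = (ΔQ/ΔP)(P̄/Q̄) = (-131/1)(4.50/996.5).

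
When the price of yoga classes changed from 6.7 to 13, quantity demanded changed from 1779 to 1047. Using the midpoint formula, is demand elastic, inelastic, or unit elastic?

inelastic

Arc ε ≈ -0.810.
|ε| = 0.81 < 1.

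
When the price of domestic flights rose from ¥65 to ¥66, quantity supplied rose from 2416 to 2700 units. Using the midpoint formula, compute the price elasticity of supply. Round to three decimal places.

ΔQ = 2700 − 2416 = 284; ΔP = 66 − 65 = 1.
Midpoints: P̄ = 65.50, Q̄ = 2558.0.
ε_s = (ΔQ/ΔP)(P̄/Q̄) = (284/1)(65.50/2558.0).

7.272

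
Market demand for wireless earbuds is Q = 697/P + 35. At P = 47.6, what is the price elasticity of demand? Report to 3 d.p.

At P = 47.6, Q = 49.643.
dQ/dP = −697/P² = -0.308.
ε = (dQ/dP)(P/Q) = (-0.308)(47.6/49.643).
|ε| < 1, so demand is inelastic at this price.

-0.295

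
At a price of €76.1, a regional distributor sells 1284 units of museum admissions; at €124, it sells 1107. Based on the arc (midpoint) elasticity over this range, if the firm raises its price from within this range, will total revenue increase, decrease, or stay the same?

Arc ε = (-177/47.9)(100.05/1195.5) ≈ -0.309.
|ε| = 0.31 < 1, so demand is inelastic. A price rise therefore raises total revenue.

increase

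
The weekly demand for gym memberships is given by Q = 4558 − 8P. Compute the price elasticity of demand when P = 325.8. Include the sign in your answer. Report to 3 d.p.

-1.336

At P = 325.8, Q = 1951.600.
dQ/dP = −8.
ε = (dQ/dP)(P/Q) = (-8)(325.8/1951.600).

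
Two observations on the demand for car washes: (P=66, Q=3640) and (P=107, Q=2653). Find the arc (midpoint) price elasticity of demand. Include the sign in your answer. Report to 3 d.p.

-0.662

ΔQ = 2653 − 3640 = -987; ΔP = 107 − 66 = 41.
Midpoints: P̄ = 86.50, Q̄ = 3146.5.
ε = (ΔQ/ΔP)(P̄/Q̄) = (-987/41)(86.50/3146.5).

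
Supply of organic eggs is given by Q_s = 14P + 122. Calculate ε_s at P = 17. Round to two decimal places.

0.66

At P = 17, Q_s = 360.
dQ_s/dP = 14.
ε_s = (dQ_s/dP)(P/Q_s) = (14)(17/360).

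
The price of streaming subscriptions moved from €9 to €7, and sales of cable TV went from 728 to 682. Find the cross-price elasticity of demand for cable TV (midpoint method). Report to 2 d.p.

0.26

ΔQ_x = 682 − 728 = -46; ΔP_y = 7 − 9 = -2.
Midpoints: P̄_y = 8.00, Q̄_x = 705.0.
ε_xy = (ΔQ_x/ΔP_y)(P̄_y/Q̄_x) = (-46/-2)(8.00/705.0).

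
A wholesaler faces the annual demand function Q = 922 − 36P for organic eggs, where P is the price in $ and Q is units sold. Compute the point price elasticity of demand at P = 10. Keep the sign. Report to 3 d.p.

-0.641

At P = 10, Q = 562.
dQ/dP = −36.
ε = (dQ/dP)(P/Q) = (-36)(10/562).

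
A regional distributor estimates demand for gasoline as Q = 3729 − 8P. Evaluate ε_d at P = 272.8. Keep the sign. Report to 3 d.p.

At P = 272.8, Q = 1546.600.
dQ/dP = −8.
ε = (dQ/dP)(P/Q) = (-8)(272.8/1546.600).

-1.411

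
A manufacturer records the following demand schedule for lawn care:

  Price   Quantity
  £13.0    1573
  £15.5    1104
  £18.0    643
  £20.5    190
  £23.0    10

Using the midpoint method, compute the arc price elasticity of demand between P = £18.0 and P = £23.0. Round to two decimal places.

At P = 18.0, Q = 643; at P = 23.0, Q = 10.
ΔQ = -633, ΔP = 5.0. Midpoints: P̄ = 20.50, Q̄ = 326.5.
ε = (ΔQ/ΔP)(P̄/Q̄) = (-633/5.0)(20.50/326.5).

-7.95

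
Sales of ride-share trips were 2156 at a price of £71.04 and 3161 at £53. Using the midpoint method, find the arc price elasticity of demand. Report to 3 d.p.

ΔQ = 3161 − 2156 = 1005; ΔP = 53 − 71.04 = -18.04.
Midpoints: P̄ = 62.02, Q̄ = 2658.5.
ε = (ΔQ/ΔP)(P̄/Q̄) = (1005/-18.04)(62.02/2658.5).

-1.300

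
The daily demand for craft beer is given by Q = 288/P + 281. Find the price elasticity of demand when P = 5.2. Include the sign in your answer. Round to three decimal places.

-0.165

At P = 5.2, Q = 336.385.
dQ/dP = −288/P² = -10.651.
ε = (dQ/dP)(P/Q) = (-10.651)(5.2/336.385).
|ε| < 1, so demand is inelastic at this price.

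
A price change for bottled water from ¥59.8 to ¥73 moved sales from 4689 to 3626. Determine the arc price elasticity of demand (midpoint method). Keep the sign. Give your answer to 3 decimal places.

-1.286

ΔQ = 3626 − 4689 = -1063; ΔP = 73 − 59.8 = 13.2.
Midpoints: P̄ = 66.40, Q̄ = 4157.5.
ε = (ΔQ/ΔP)(P̄/Q̄) = (-1063/13.2)(66.40/4157.5).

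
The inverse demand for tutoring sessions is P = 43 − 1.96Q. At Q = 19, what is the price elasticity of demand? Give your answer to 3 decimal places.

At Q = 19, P = 43 − 1.96(19) = 5.76.
dP/dQ = −1.96, so dQ/dP = 1/(−1.96) = -0.510.
ε = (dQ/dP)(P/Q) = (-0.510)(5.76/19).

-0.155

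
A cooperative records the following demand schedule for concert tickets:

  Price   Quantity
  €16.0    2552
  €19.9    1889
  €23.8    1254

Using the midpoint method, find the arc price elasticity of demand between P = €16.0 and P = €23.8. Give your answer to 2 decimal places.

-1.74

At P = 16.0, Q = 2552; at P = 23.8, Q = 1254.
ΔQ = -1298, ΔP = 7.8. Midpoints: P̄ = 19.90, Q̄ = 1903.0.
ε = (ΔQ/ΔP)(P̄/Q̄) = (-1298/7.8)(19.90/1903.0).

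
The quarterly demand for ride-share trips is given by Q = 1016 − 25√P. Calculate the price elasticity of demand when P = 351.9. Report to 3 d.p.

At P = 351.9, Q = 547.025.
dQ/dP = −25/(2√P) = -0.666.
ε = (dQ/dP)(P/Q) = (-0.666)(351.9/547.025).
|ε| < 1, so demand is inelastic at this price.

-0.429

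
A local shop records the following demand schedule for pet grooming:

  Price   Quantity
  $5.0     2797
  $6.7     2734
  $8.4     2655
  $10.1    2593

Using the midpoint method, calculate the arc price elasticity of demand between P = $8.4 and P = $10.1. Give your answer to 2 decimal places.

-0.13

At P = 8.4, Q = 2655; at P = 10.1, Q = 2593.
ΔQ = -62, ΔP = 1.7. Midpoints: P̄ = 9.25, Q̄ = 2624.0.
ε = (ΔQ/ΔP)(P̄/Q̄) = (-62/1.7)(9.25/2624.0).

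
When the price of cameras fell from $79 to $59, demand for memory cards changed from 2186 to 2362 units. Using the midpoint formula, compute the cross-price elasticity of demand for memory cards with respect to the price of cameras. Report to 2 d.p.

-0.27

ΔQ_x = 2362 − 2186 = 176; ΔP_y = 59 − 79 = -20.
Midpoints: P̄_y = 69.00, Q̄_x = 2274.0.
ε_xy = (ΔQ_x/ΔP_y)(P̄_y/Q̄_x) = (176/-20)(69.00/2274.0).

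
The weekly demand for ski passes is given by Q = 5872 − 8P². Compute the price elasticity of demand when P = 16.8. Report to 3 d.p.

At P = 16.8, Q = 3614.080.
dQ/dP = −16P = -268.800.
ε = (dQ/dP)(P/Q) = (-268.800)(16.8/3614.080).

-1.250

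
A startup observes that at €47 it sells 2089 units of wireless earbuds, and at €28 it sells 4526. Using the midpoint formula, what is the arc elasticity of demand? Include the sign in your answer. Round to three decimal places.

-1.454

ΔQ = 4526 − 2089 = 2437; ΔP = 28 − 47 = -19.
Midpoints: P̄ = 37.50, Q̄ = 3307.5.
ε = (ΔQ/ΔP)(P̄/Q̄) = (2437/-19)(37.50/3307.5).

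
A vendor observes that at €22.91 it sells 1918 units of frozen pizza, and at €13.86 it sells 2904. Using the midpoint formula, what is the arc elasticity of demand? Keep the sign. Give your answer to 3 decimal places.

-0.831

ΔQ = 2904 − 1918 = 986; ΔP = 13.86 − 22.91 = -9.05.
Midpoints: P̄ = 18.38, Q̄ = 2411.0.
ε = (ΔQ/ΔP)(P̄/Q̄) = (986/-9.05)(18.38/2411.0).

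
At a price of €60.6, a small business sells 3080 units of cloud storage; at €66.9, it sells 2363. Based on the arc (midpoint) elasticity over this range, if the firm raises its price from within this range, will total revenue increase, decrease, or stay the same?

Arc ε = (-717/6.3)(63.75/2721.5) ≈ -2.666.
|ε| = 2.67 > 1, so demand is elastic. A price rise therefore reduces total revenue.

decrease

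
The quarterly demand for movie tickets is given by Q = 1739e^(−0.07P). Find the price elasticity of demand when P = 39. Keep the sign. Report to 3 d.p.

At P = 39, Q = 113.416.
dQ/dP = −0.07·1739e^(−0.07P) = −0.07Q = -7.939.
ε = (dQ/dP)(P/Q) = (-7.939)(39/113.416).

-2.730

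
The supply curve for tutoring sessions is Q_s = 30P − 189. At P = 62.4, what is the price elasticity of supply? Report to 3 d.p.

1.112

At P = 62.4, Q_s = 1683.
dQ_s/dP = 30.
ε_s = (dQ_s/dP)(P/Q_s) = (30)(62.4/1683).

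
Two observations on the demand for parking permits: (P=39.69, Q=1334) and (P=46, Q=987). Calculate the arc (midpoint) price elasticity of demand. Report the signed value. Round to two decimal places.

-2.03

ΔQ = 987 − 1334 = -347; ΔP = 46 − 39.69 = 6.31.
Midpoints: P̄ = 42.84, Q̄ = 1160.5.
ε = (ΔQ/ΔP)(P̄/Q̄) = (-347/6.31)(42.84/1160.5).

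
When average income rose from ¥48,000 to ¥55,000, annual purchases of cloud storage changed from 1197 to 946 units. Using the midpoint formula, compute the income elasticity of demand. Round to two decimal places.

-1.72

ΔQ = -251, ΔI = 7000. Midpoints: Ī = 51,500, Q̄ = 1071.5.
ε_I = (ΔQ/ΔI)(Ī/Q̄) = (-251/7000)(51500/1071.5).
ε_I < 0, so the good is inferior.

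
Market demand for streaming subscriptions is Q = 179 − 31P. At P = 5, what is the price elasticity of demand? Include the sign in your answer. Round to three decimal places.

-6.458

At P = 5, Q = 24.
dQ/dP = −31.
ε = (dQ/dP)(P/Q) = (-31)(5/24).
|ε| > 1, so demand is elastic at this price.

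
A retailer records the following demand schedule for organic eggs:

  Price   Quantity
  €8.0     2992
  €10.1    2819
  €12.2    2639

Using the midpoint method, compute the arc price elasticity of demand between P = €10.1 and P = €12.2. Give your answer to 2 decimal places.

-0.35

At P = 10.1, Q = 2819; at P = 12.2, Q = 2639.
ΔQ = -180, ΔP = 2.1. Midpoints: P̄ = 11.15, Q̄ = 2729.0.
ε = (ΔQ/ΔP)(P̄/Q̄) = (-180/2.1)(11.15/2729.0).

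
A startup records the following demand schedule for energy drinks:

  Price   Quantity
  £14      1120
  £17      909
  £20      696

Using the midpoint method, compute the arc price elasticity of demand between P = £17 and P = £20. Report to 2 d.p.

At P = 17, Q = 909; at P = 20, Q = 696.
ΔQ = -213, ΔP = 3. Midpoints: P̄ = 18.50, Q̄ = 802.5.
ε = (ΔQ/ΔP)(P̄/Q̄) = (-213/3)(18.50/802.5).

-1.64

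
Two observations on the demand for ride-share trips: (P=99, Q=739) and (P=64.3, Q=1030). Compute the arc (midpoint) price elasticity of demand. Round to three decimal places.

ΔQ = 1030 − 739 = 291; ΔP = 64.3 − 99 = -34.7.
Midpoints: P̄ = 81.65, Q̄ = 884.5.
ε = (ΔQ/ΔP)(P̄/Q̄) = (291/-34.7)(81.65/884.5).

-0.774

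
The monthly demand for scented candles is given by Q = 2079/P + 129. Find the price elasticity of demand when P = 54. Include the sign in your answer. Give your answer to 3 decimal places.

-0.230

At P = 54, Q = 167.500.
dQ/dP = −2079/P² = -0.713.
ε = (dQ/dP)(P/Q) = (-0.713)(54/167.500).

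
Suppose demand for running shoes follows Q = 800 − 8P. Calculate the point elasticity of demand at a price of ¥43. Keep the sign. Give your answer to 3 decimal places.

-0.754

At P = 43, Q = 456.
dQ/dP = −8.
ε = (dQ/dP)(P/Q) = (-8)(43/456).
|ε| < 1, so demand is inelastic at this price.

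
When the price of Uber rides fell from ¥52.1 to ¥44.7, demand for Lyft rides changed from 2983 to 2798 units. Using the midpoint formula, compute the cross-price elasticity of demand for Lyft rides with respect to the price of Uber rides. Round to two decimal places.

ΔQ_x = 2798 − 2983 = -185; ΔP_y = 44.7 − 52.1 = -7.4.
Midpoints: P̄_y = 48.40, Q̄_x = 2890.5.
ε_xy = (ΔQ_x/ΔP_y)(P̄_y/Q̄_x) = (-185/-7.4)(48.40/2890.5).

0.42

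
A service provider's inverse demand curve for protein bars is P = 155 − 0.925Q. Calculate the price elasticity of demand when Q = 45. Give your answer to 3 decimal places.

-2.724

At Q = 45, P = 155 − 0.925(45) = 113.38.
dP/dQ = −0.925, so dQ/dP = 1/(−0.925) = -1.081.
ε = (dQ/dP)(P/Q) = (-1.081)(113.38/45).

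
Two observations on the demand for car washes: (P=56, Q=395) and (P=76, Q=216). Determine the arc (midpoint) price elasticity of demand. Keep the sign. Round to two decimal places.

ΔQ = 216 − 395 = -179; ΔP = 76 − 56 = 20.
Midpoints: P̄ = 66.00, Q̄ = 305.5.
ε = (ΔQ/ΔP)(P̄/Q̄) = (-179/20)(66.00/305.5).

-1.93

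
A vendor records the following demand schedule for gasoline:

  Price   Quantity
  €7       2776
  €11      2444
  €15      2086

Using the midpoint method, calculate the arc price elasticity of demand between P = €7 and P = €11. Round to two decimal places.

-0.29

At P = 7, Q = 2776; at P = 11, Q = 2444.
ΔQ = -332, ΔP = 4. Midpoints: P̄ = 9.00, Q̄ = 2610.0.
ε = (ΔQ/ΔP)(P̄/Q̄) = (-332/4)(9.00/2610.0).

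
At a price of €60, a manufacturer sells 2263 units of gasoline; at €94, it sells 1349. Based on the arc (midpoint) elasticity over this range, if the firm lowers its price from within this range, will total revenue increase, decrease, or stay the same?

increase

Arc ε = (-914/34)(77.00/1806.0) ≈ -1.146.
|ε| = 1.15 > 1, so demand is elastic. A price cut therefore raises total revenue.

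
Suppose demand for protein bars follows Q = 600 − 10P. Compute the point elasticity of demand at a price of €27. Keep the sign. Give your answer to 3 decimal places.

-0.818

At P = 27, Q = 330.
dQ/dP = −10.
ε = (dQ/dP)(P/Q) = (-10)(27/330).
|ε| < 1, so demand is inelastic at this price.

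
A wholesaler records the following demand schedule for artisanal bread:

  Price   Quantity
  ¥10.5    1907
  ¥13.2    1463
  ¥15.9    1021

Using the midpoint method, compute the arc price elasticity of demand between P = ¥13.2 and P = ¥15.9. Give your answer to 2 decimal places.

-1.92

At P = 13.2, Q = 1463; at P = 15.9, Q = 1021.
ΔQ = -442, ΔP = 2.7. Midpoints: P̄ = 14.55, Q̄ = 1242.0.
ε = (ΔQ/ΔP)(P̄/Q̄) = (-442/2.7)(14.55/1242.0).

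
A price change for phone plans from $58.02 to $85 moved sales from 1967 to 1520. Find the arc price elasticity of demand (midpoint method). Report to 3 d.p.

-0.680

ΔQ = 1520 − 1967 = -447; ΔP = 85 − 58.02 = 26.98.
Midpoints: P̄ = 71.51, Q̄ = 1743.5.
ε = (ΔQ/ΔP)(P̄/Q̄) = (-447/26.98)(71.51/1743.5).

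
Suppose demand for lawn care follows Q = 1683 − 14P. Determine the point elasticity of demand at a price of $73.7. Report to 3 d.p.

At P = 73.7, Q = 651.200.
dQ/dP = −14.
ε = (dQ/dP)(P/Q) = (-14)(73.7/651.200).

-1.584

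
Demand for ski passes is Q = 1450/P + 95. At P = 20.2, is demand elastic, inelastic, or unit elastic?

Q = 166.782, dQ/dP = -3.554.
ε = (dQ/dP)(P/Q) ≈ -0.430.
|ε| = 0.43 < 1.

inelastic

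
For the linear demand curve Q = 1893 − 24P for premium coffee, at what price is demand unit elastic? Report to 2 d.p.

39.44

For linear demand Q = a − bP, ε = −bP/(a − bP). |ε| = 1 when bP = a − bP, i.e. P = a/(2b).
P = 1893/(2·24) = 1893/48 = 39.4375.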